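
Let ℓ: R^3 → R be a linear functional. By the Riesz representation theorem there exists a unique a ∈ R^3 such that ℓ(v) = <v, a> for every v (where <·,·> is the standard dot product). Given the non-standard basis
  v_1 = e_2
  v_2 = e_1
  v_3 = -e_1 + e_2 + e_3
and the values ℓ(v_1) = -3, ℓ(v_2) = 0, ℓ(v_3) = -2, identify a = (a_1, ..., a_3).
a = (0, -3, 1)

Write a = (a_1, ..., a_3) in the standard basis. For each basis vector v_i, ℓ(v_i) = <v_i, a> is a linear equation in the a_j's. Collect the n equations into a matrix system V a = ℓ, where row i of V is v_i (expressed in the standard basis). Since V is invertible (lower-triangular with 1s on the diagonal, up to permutation), solve by back-substitution:
  V =
[[0, 1, 0],
 [1, 0, 0],
 [-1, 1, 1]]
  V a = (-3, 0, -2)
Solving gives a = (0, -3, 1).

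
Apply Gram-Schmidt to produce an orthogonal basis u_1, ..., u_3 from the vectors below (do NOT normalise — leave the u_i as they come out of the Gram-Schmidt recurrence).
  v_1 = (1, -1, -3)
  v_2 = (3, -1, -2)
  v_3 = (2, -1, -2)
Orthogonal basis:
  u_1 = (1, -1, -3)
  u_2 = (23/11, -1/11, 8/11)
  u_3 = (-1/54, -7/54, 1/27)

Apply the Gram-Schmidt recurrence
  u_1 = v_1
  u_i = v_i − Σ_{j<i} ((v_i · u_j) / (u_j · u_j)) · u_j.

Step by step this gives:
  u_1 = (1, -1, -3)
  u_2 = (23/11, -1/11, 8/11)
  u_3 = (-1/54, -7/54, 1/27)

Orthogonality check:
  u_2 · u_1 = 0 (should be 0)
  u_3 · u_1 = 0 (should be 0)
  u_3 · u_2 = 0 (should be 0)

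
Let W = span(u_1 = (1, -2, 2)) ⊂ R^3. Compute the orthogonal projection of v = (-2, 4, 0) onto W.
proj_W(v) = (-10/9, 20/9, -20/9)

Set up U = [u_1 | ... | u_1] ∈ R^(3×1). The projector onto W = col(U) is P = U (U^T U)^(-1) U^T.
Compute U^T U =
  [9],
and U^T v = (-10).
Solve U^T U · c = U^T v for the coefficients: c = (-10/9). The projection is proj_W(v) = U c.
Check: (v - proj_W(v)) · u_1 = 0  (should be 0).
Result: proj_W(v) = (-10/9, 20/9, -20/9).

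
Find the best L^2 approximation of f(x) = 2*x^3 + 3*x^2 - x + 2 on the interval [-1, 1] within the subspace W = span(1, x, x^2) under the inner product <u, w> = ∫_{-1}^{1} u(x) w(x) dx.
g(x) = 3*x^2 + x/5 + 2

The best approximation g ∈ W is the orthogonal projection of f onto W. Writing g = a_0 + a_1 x + a_2 x^2, the coefficients solve the normal equations G · a = b where
  G_{ij} = <φ_i, φ_j> and b_i = <f, φ_i>, with φ_0 = 1, φ_1 = x, φ_2 = x^2.
G =
  [2, 0, 2/3]
  [0, 2/3, 0]
  [2/3, 0, 2/5],
b = (6, 2/15, 38/15).
Solving gives a_0 = 2, a_1 = 1/5, a_2 = 3, so
  g(x) = 3*x^2 + x/5 + 2.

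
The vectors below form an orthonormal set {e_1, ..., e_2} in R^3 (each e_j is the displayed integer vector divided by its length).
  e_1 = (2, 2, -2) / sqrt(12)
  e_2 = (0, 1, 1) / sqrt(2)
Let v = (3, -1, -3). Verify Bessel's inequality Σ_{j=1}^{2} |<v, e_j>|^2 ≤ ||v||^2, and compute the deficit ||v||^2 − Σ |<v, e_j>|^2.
Σ |<v, e_j>|^2 = 49/3; ||v||^2 = 19; deficit = 8/3

Write each e_j = u_j / sqrt(<u_j, u_j>) where u_j is the displayed integer vector. Then <v, e_j> = <v, u_j> / sqrt(<u_j, u_j>), so |<v, e_j>|^2 = <v, u_j>^2 / <u_j, u_j>.
Coefficients: <v, e_1> = 10/sqrt(12), <v, e_2> = -4/sqrt(2).
Square and sum: Σ |<v, e_j>|^2 = 49/3.
Compute ||v||^2 = v·v = 19.
Deficit = 19 − 49/3 = 8/3 ≥ 0, confirming Bessel's inequality. (The deficit equals ||v − Σ <v,e_j> e_j||^2, the squared distance from v to span{e_j}.)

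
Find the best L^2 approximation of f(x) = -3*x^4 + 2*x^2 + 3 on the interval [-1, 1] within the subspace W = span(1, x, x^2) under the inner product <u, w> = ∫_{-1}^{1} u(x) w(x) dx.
g(x) = 114/35 - 4*x^2/7

The best approximation g ∈ W is the orthogonal projection of f onto W. Writing g = a_0 + a_1 x + a_2 x^2, the coefficients solve the normal equations G · a = b where
  G_{ij} = <φ_i, φ_j> and b_i = <f, φ_i>, with φ_0 = 1, φ_1 = x, φ_2 = x^2.
G =
  [2, 0, 2/3]
  [0, 2/3, 0]
  [2/3, 0, 2/5],
b = (92/15, 0, 68/35).
Solving gives a_0 = 114/35, a_1 = 0, a_2 = -4/7, so
  g(x) = 114/35 - 4*x^2/7.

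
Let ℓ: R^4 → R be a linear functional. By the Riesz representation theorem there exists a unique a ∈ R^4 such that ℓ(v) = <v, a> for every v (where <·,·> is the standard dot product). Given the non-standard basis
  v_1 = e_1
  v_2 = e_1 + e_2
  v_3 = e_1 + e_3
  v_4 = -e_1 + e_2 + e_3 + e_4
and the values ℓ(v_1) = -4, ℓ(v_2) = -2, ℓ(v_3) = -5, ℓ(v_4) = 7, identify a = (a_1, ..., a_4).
a = (-4, 2, -1, 2)

Write a = (a_1, ..., a_4) in the standard basis. For each basis vector v_i, ℓ(v_i) = <v_i, a> is a linear equation in the a_j's. Collect the n equations into a matrix system V a = ℓ, where row i of V is v_i (expressed in the standard basis). Since V is invertible (lower-triangular with 1s on the diagonal, up to permutation), solve by back-substitution:
  V =
[[1, 0, 0, 0],
 [1, 1, 0, 0],
 [1, 0, 1, 0],
 [-1, 1, 1, 1]]
  V a = (-4, -2, -5, 7)
Solving gives a = (-4, 2, -1, 2).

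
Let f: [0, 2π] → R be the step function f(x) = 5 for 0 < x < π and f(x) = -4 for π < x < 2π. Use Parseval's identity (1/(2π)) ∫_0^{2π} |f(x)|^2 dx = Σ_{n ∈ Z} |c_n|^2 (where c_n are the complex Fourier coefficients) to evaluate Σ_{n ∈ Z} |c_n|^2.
Σ |c_n|^2 = 41/2

Parseval equates the L^2 energy of f (normalised by 1/(2π)) with the ℓ^2 sum of its Fourier coefficients: (1/(2π)) ∫_0^{2π} |f|^2 = Σ |c_n|^2.
Compute the left side: (1/(2π)) [∫_0^π 5^2 dx + ∫_π^{2π} (-4)^2 dx] = (1/(2π)) · (25π + 16π) = (25 + 16)/2 = 41/2.
So Σ_{n ∈ Z} |c_n|^2 = 41/2.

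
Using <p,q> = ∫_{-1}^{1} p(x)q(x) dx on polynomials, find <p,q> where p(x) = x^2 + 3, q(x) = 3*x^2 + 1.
<p,q> = 208/15

Expand the product: p(x)·q(x) = 3*x^4 + 10*x^2 + 3.
∫_{-1}^{1} of each monomial x^k gives [2/(k+1) if k even, 0 if k odd]. Integrating term-by-term (or equivalently evaluating the antiderivative F(x) = 3*x^5/5 + 10*x^3/3 + 3*x at the endpoints):
  F(1) − F(−1) = 104/15 − (-104/15) = 208/15.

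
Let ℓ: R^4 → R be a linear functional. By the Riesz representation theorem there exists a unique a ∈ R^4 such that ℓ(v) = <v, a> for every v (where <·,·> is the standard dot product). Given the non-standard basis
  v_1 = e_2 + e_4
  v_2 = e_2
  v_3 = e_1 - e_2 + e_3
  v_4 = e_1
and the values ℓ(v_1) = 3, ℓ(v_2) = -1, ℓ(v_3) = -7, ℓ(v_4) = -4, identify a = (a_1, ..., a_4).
a = (-4, -1, -4, 4)

Write a = (a_1, ..., a_4) in the standard basis. For each basis vector v_i, ℓ(v_i) = <v_i, a> is a linear equation in the a_j's. Collect the n equations into a matrix system V a = ℓ, where row i of V is v_i (expressed in the standard basis). Since V is invertible (lower-triangular with 1s on the diagonal, up to permutation), solve by back-substitution:
  V =
[[0, 1, 0, 1],
 [0, 1, 0, 0],
 [1, -1, 1, 0],
 [1, 0, 0, 0]]
  V a = (3, -1, -7, -4)
Solving gives a = (-4, -1, -4, 4).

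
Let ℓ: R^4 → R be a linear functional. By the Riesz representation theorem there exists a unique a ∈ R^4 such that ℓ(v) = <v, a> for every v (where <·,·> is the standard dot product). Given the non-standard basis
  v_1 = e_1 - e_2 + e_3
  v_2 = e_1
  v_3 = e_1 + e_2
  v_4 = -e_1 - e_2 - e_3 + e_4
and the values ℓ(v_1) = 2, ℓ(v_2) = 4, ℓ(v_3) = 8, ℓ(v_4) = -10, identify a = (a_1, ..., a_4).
a = (4, 4, 2, 0)

Write a = (a_1, ..., a_4) in the standard basis. For each basis vector v_i, ℓ(v_i) = <v_i, a> is a linear equation in the a_j's. Collect the n equations into a matrix system V a = ℓ, where row i of V is v_i (expressed in the standard basis). Since V is invertible (lower-triangular with 1s on the diagonal, up to permutation), solve by back-substitution:
  V =
[[1, -1, 1, 0],
 [1, 0, 0, 0],
 [1, 1, 0, 0],
 [-1, -1, -1, 1]]
  V a = (2, 4, 8, -10)
Solving gives a = (4, 4, 2, 0).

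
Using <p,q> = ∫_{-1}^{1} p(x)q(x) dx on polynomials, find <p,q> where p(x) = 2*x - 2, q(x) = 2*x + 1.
<p,q> = -4/3

Expand the product: p(x)·q(x) = 4*x^2 - 2*x - 2.
∫_{-1}^{1} of each monomial x^k gives [2/(k+1) if k even, 0 if k odd]. Integrating term-by-term (or equivalently evaluating the antiderivative F(x) = 4*x^3/3 - x^2 - 2*x at the endpoints):
  F(1) − F(−1) = -5/3 − (-1/3) = -4/3.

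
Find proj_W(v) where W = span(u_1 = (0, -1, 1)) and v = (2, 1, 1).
proj_W(v) = (0, 0, 0)

Set up U = [u_1 | ... | u_1] ∈ R^(3×1). The projector onto W = col(U) is P = U (U^T U)^(-1) U^T.
Compute U^T U =
  [2],
and U^T v = (0).
Solve U^T U · c = U^T v for the coefficients: c = (0). The projection is proj_W(v) = U c.
Check: (v - proj_W(v)) · u_1 = 0  (should be 0).
Result: proj_W(v) = (0, 0, 0).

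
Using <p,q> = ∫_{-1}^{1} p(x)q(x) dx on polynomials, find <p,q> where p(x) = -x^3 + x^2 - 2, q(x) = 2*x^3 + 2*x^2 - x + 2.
<p,q> = -914/105

Expand the product: p(x)·q(x) = -2*x^6 + 3*x^4 - 7*x^3 - 2*x^2 + 2*x - 4.
∫_{-1}^{1} of each monomial x^k gives [2/(k+1) if k even, 0 if k odd]. Integrating term-by-term (or equivalently evaluating the antiderivative F(x) = -2*x^7/7 + 3*x^5/5 - 7*x^4/4 - 2*x^3/3 + x^2 - 4*x at the endpoints):
  F(1) − F(−1) = -2143/420 − (2187*2**(62/129)*3**(2/129)*5**(121/129)*7**(8/43)/5600) = -914/105.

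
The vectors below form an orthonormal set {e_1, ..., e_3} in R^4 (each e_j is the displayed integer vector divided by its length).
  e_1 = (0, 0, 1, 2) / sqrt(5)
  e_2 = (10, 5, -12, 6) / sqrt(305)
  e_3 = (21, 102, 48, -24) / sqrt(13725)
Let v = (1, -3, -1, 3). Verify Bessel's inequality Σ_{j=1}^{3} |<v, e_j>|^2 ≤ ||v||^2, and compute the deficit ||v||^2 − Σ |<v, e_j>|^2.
Σ |<v, e_j>|^2 = 19; ||v||^2 = 20; deficit = 1

Write each e_j = u_j / sqrt(<u_j, u_j>) where u_j is the displayed integer vector. Then <v, e_j> = <v, u_j> / sqrt(<u_j, u_j>), so |<v, e_j>|^2 = <v, u_j>^2 / <u_j, u_j>.
Coefficients: <v, e_1> = 5/sqrt(5), <v, e_2> = 25/sqrt(305), <v, e_3> = -405/sqrt(13725).
Square and sum: Σ |<v, e_j>|^2 = 19.
Compute ||v||^2 = v·v = 20.
Deficit = 20 − 19 = 1 ≥ 0, confirming Bessel's inequality. (The deficit equals ||v − Σ <v,e_j> e_j||^2, the squared distance from v to span{e_j}.)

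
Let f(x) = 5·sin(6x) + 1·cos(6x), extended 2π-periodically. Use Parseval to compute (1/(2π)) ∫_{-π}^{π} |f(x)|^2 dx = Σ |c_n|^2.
Σ |c_n|^2 = 13

Expand |f|^2 and use orthogonality of {sin(nx), cos(mx)} on [-π, π]:
  ∫_{-π}^{π} sin(nx)^2 dx = π, ∫ cos(mx)^2 dx = π, and cross terms integrate to 0.
So ∫_{-π}^{π} f(x)^2 dx = 5^2 · π + 1^2 · π = (25 + 1)π.
Divide by 2π: (25 + 1)/2 = 13.
By Parseval, this equals Σ |c_n|^2.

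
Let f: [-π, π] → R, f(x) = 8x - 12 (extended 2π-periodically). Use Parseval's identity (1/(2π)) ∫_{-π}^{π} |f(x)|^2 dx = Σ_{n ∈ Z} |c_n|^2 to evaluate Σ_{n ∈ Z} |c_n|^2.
Σ |c_n|^2 = 64π^2/3 + 144

Expand and integrate term by term over [-π, π]:
  ∫ (8x)^2 dx = 64·(2π^3/3); ∫ 2·8·(-12)·x dx = 0 (odd integrand); ∫ (-12)^2 dx = 144·2π.
So (1/(2π)) ∫_{-π}^{π} (8x - 12)^2 dx = 64π^2/3 + 144 = 64π^2/3 + 144.
Parseval ⇒ Σ |c_n|^2 = 64π^2/3 + 144.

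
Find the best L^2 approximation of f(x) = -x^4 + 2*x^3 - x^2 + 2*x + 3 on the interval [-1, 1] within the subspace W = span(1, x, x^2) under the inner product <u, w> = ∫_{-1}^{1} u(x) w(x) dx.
g(x) = -13*x^2/7 + 16*x/5 + 108/35

The best approximation g ∈ W is the orthogonal projection of f onto W. Writing g = a_0 + a_1 x + a_2 x^2, the coefficients solve the normal equations G · a = b where
  G_{ij} = <φ_i, φ_j> and b_i = <f, φ_i>, with φ_0 = 1, φ_1 = x, φ_2 = x^2.
G =
  [2, 0, 2/3]
  [0, 2/3, 0]
  [2/3, 0, 2/5],
b = (74/15, 32/15, 46/35).
Solving gives a_0 = 108/35, a_1 = 16/5, a_2 = -13/7, so
  g(x) = -13*x^2/7 + 16*x/5 + 108/35.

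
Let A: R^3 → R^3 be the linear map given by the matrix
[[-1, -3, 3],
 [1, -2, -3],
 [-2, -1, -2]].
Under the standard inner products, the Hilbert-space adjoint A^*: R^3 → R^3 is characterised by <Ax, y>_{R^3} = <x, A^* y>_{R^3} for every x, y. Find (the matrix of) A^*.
A^* = A^T =
[[-1, 1, -2],
 [-3, -2, -1],
 [3, -3, -2]]

For real matrices with standard dot products, the defining identity <Ax, y> = <x, A^* y> gives (Ax)^T y = x^T (A^*) y, i.e. x^T A^T y = x^T (A^*) y. Since this holds for all x, y, we must have A^* = A^T. Therefore
A^* =
[[-1, 1, -2],
 [-3, -2, -1],
 [3, -3, -2]].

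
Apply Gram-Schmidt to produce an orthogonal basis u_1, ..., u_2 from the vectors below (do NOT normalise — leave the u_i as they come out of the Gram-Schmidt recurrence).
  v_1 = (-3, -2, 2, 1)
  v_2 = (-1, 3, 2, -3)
Orthogonal basis:
  u_1 = (-3, -2, 2, 1)
  u_2 = (-4/3, 25/9, 20/9, -26/9)

Apply the Gram-Schmidt recurrence
  u_1 = v_1
  u_i = v_i − Σ_{j<i} ((v_i · u_j) / (u_j · u_j)) · u_j.

Step by step this gives:
  u_1 = (-3, -2, 2, 1)
  u_2 = (-4/3, 25/9, 20/9, -26/9)

Orthogonality check:
  u_2 · u_1 = 0 (should be 0)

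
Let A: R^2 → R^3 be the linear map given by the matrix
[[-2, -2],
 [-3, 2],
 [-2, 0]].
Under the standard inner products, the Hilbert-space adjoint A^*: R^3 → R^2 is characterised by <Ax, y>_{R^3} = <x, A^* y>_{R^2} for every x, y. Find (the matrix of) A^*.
A^* = A^T =
[[-2, -3, -2],
 [-2, 2, 0]]

For real matrices with standard dot products, the defining identity <Ax, y> = <x, A^* y> gives (Ax)^T y = x^T (A^*) y, i.e. x^T A^T y = x^T (A^*) y. Since this holds for all x, y, we must have A^* = A^T. Therefore
A^* =
[[-2, -3, -2],
 [-2, 2, 0]].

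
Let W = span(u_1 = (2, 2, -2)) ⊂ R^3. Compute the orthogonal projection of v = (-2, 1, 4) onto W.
proj_W(v) = (-5/3, -5/3, 5/3)

Set up U = [u_1 | ... | u_1] ∈ R^(3×1). The projector onto W = col(U) is P = U (U^T U)^(-1) U^T.
Compute U^T U =
  [12],
and U^T v = (-10).
Solve U^T U · c = U^T v for the coefficients: c = (-5/6). The projection is proj_W(v) = U c.
Check: (v - proj_W(v)) · u_1 = 0  (should be 0).
Result: proj_W(v) = (-5/3, -5/3, 5/3).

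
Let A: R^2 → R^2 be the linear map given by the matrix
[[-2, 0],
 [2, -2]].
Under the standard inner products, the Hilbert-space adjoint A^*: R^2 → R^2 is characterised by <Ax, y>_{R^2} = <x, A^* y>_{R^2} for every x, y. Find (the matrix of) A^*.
A^* = A^T =
[[-2, 2],
 [0, -2]]

For real matrices with standard dot products, the defining identity <Ax, y> = <x, A^* y> gives (Ax)^T y = x^T (A^*) y, i.e. x^T A^T y = x^T (A^*) y. Since this holds for all x, y, we must have A^* = A^T. Therefore
A^* =
[[-2, 2],
 [0, -2]].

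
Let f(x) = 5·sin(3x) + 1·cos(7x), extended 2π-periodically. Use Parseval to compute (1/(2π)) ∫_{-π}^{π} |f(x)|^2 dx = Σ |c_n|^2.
Σ |c_n|^2 = 13

Expand |f|^2 and use orthogonality of {sin(nx), cos(mx)} on [-π, π]:
  ∫_{-π}^{π} sin(nx)^2 dx = π, ∫ cos(mx)^2 dx = π, and cross terms integrate to 0.
So ∫_{-π}^{π} f(x)^2 dx = 5^2 · π + 1^2 · π = (25 + 1)π.
Divide by 2π: (25 + 1)/2 = 13.
By Parseval, this equals Σ |c_n|^2.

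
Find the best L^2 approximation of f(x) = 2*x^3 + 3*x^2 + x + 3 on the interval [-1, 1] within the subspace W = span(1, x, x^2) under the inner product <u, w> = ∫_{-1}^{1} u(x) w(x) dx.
g(x) = 3*x^2 + 11*x/5 + 3

The best approximation g ∈ W is the orthogonal projection of f onto W. Writing g = a_0 + a_1 x + a_2 x^2, the coefficients solve the normal equations G · a = b where
  G_{ij} = <φ_i, φ_j> and b_i = <f, φ_i>, with φ_0 = 1, φ_1 = x, φ_2 = x^2.
G =
  [2, 0, 2/3]
  [0, 2/3, 0]
  [2/3, 0, 2/5],
b = (8, 22/15, 16/5).
Solving gives a_0 = 3, a_1 = 11/5, a_2 = 3, so
  g(x) = 3*x^2 + 11*x/5 + 3.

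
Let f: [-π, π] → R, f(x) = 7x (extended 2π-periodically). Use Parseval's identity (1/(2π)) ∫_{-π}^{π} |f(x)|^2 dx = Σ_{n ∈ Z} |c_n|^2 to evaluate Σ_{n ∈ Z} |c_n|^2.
Σ |c_n|^2 = 49π^2/3

Expand and integrate term by term over [-π, π]:
  ∫ (7x)^2 dx = 49·(2π^3/3); ∫ 2·7·(0)·x dx = 0 (odd integrand); ∫ 0^2 dx = 0·2π.
So (1/(2π)) ∫_{-π}^{π} (7x)^2 dx = 49π^2/3 + 0 = 49π^2/3.
Parseval ⇒ Σ |c_n|^2 = 49π^2/3.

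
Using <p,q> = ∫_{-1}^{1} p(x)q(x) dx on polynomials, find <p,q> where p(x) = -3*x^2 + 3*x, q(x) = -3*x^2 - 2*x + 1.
<p,q> = -12/5

Expand the product: p(x)·q(x) = 9*x^4 - 3*x^3 - 9*x^2 + 3*x.
∫_{-1}^{1} of each monomial x^k gives [2/(k+1) if k even, 0 if k odd]. Integrating term-by-term (or equivalently evaluating the antiderivative F(x) = 9*x^5/5 - 3*x^4/4 - 3*x^3 + 3*x^2/2 at the endpoints):
  F(1) − F(−1) = -9/20 − (39/20) = -12/5.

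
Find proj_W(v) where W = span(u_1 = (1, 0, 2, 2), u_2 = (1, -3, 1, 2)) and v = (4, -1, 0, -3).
proj_W(v) = (-7/43, -69/86, -51/86, -14/43)

Set up U = [u_1 | ... | u_2] ∈ R^(4×2). The projector onto W = col(U) is P = U (U^T U)^(-1) U^T.
Compute U^T U =
  [9, 7]
  [7, 15],
and U^T v = (-2, 1).
Solve U^T U · c = U^T v for the coefficients: c = (-37/86, 23/86). The projection is proj_W(v) = U c.
Check: (v - proj_W(v)) · u_1 = 0  (should be 0).
Check: (v - proj_W(v)) · u_2 = 0  (should be 0).
Result: proj_W(v) = (-7/43, -69/86, -51/86, -14/43).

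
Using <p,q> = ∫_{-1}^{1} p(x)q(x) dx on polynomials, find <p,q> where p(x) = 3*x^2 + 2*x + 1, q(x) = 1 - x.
<p,q> = 8/3

Expand the product: p(x)·q(x) = -3*x^3 + x^2 + x + 1.
∫_{-1}^{1} of each monomial x^k gives [2/(k+1) if k even, 0 if k odd]. Integrating term-by-term (or equivalently evaluating the antiderivative F(x) = -3*x^4/4 + x^3/3 + x^2/2 + x at the endpoints):
  F(1) − F(−1) = 13/12 − (-19/12) = 8/3.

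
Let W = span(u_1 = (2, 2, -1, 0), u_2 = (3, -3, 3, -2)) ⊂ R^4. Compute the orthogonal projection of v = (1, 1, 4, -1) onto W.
proj_W(v) = (77/45, -49/45, 56/45, -14/15)

Set up U = [u_1 | ... | u_2] ∈ R^(4×2). The projector onto W = col(U) is P = U (U^T U)^(-1) U^T.
Compute U^T U =
  [9, -3]
  [-3, 31],
and U^T v = (0, 14).
Solve U^T U · c = U^T v for the coefficients: c = (7/45, 7/15). The projection is proj_W(v) = U c.
Check: (v - proj_W(v)) · u_1 = 0  (should be 0).
Check: (v - proj_W(v)) · u_2 = 0  (should be 0).
Result: proj_W(v) = (77/45, -49/45, 56/45, -14/15).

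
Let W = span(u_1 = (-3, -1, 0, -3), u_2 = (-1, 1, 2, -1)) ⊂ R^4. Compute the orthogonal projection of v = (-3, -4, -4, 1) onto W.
proj_W(v) = (-10/9, -10/3, -40/9, -10/9)

Set up U = [u_1 | ... | u_2] ∈ R^(4×2). The projector onto W = col(U) is P = U (U^T U)^(-1) U^T.
Compute U^T U =
  [19, 5]
  [5, 7],
and U^T v = (10, -10).
Solve U^T U · c = U^T v for the coefficients: c = (10/9, -20/9). The projection is proj_W(v) = U c.
Check: (v - proj_W(v)) · u_1 = 0  (should be 0).
Check: (v - proj_W(v)) · u_2 = 0  (should be 0).
Result: proj_W(v) = (-10/9, -10/3, -40/9, -10/9).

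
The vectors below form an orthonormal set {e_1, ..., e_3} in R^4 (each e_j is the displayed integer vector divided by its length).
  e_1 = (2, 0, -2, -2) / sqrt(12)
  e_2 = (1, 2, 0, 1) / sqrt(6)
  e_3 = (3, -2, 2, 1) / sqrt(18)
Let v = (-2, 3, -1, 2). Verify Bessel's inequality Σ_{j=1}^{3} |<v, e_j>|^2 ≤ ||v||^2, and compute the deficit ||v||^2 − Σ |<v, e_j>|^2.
Σ |<v, e_j>|^2 = 17; ||v||^2 = 18; deficit = 1

Write each e_j = u_j / sqrt(<u_j, u_j>) where u_j is the displayed integer vector. Then <v, e_j> = <v, u_j> / sqrt(<u_j, u_j>), so |<v, e_j>|^2 = <v, u_j>^2 / <u_j, u_j>.
Coefficients: <v, e_1> = -6/sqrt(12), <v, e_2> = 6/sqrt(6), <v, e_3> = -12/sqrt(18).
Square and sum: Σ |<v, e_j>|^2 = 17.
Compute ||v||^2 = v·v = 18.
Deficit = 18 − 17 = 1 ≥ 0, confirming Bessel's inequality. (The deficit equals ||v − Σ <v,e_j> e_j||^2, the squared distance from v to span{e_j}.)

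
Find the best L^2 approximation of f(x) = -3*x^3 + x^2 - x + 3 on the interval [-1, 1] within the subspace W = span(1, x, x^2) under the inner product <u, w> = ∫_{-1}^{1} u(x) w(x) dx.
g(x) = x^2 - 14*x/5 + 3

The best approximation g ∈ W is the orthogonal projection of f onto W. Writing g = a_0 + a_1 x + a_2 x^2, the coefficients solve the normal equations G · a = b where
  G_{ij} = <φ_i, φ_j> and b_i = <f, φ_i>, with φ_0 = 1, φ_1 = x, φ_2 = x^2.
G =
  [2, 0, 2/3]
  [0, 2/3, 0]
  [2/3, 0, 2/5],
b = (20/3, -28/15, 12/5).
Solving gives a_0 = 3, a_1 = -14/5, a_2 = 1, so
  g(x) = x^2 - 14*x/5 + 3.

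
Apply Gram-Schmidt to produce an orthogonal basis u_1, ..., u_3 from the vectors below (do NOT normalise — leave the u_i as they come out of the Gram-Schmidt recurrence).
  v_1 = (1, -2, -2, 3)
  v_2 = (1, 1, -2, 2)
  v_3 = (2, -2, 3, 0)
Orthogonal basis:
  u_1 = (1, -2, -2, 3)
  u_2 = (1/2, 2, -1, 1/2)
  u_3 = (28/11, 2/11, 21/11, 6/11)

Apply the Gram-Schmidt recurrence
  u_1 = v_1
  u_i = v_i − Σ_{j<i} ((v_i · u_j) / (u_j · u_j)) · u_j.

Step by step this gives:
  u_1 = (1, -2, -2, 3)
  u_2 = (1/2, 2, -1, 1/2)
  u_3 = (28/11, 2/11, 21/11, 6/11)

Orthogonality check:
  u_2 · u_1 = 0 (should be 0)
  u_3 · u_1 = 0 (should be 0)
  u_3 · u_2 = 0 (should be 0)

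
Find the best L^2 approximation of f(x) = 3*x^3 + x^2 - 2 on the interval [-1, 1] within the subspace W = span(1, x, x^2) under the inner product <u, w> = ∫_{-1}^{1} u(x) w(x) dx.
g(x) = x^2 + 9*x/5 - 2

The best approximation g ∈ W is the orthogonal projection of f onto W. Writing g = a_0 + a_1 x + a_2 x^2, the coefficients solve the normal equations G · a = b where
  G_{ij} = <φ_i, φ_j> and b_i = <f, φ_i>, with φ_0 = 1, φ_1 = x, φ_2 = x^2.
G =
  [2, 0, 2/3]
  [0, 2/3, 0]
  [2/3, 0, 2/5],
b = (-10/3, 6/5, -14/15).
Solving gives a_0 = -2, a_1 = 9/5, a_2 = 1, so
  g(x) = x^2 + 9*x/5 - 2.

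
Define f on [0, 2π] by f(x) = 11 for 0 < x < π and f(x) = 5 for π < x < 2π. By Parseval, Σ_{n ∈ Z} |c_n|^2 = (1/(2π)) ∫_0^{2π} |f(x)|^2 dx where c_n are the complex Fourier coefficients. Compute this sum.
Σ |c_n|^2 = 73

Parseval equates the L^2 energy of f (normalised by 1/(2π)) with the ℓ^2 sum of its Fourier coefficients: (1/(2π)) ∫_0^{2π} |f|^2 = Σ |c_n|^2.
Compute the left side: (1/(2π)) [∫_0^π 11^2 dx + ∫_π^{2π} 5^2 dx] = (1/(2π)) · (121π + 25π) = (121 + 25)/2 = 73.
So Σ_{n ∈ Z} |c_n|^2 = 73.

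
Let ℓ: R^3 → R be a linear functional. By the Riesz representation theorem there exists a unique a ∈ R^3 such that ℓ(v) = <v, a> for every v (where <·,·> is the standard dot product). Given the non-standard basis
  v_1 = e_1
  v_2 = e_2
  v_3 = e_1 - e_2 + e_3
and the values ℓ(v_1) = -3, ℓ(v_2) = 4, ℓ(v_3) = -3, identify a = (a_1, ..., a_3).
a = (-3, 4, 4)

Write a = (a_1, ..., a_3) in the standard basis. For each basis vector v_i, ℓ(v_i) = <v_i, a> is a linear equation in the a_j's. Collect the n equations into a matrix system V a = ℓ, where row i of V is v_i (expressed in the standard basis). Since V is invertible (lower-triangular with 1s on the diagonal, up to permutation), solve by back-substitution:
  V =
[[1, 0, 0],
 [0, 1, 0],
 [1, -1, 1]]
  V a = (-3, 4, -3)
Solving gives a = (-3, 4, 4).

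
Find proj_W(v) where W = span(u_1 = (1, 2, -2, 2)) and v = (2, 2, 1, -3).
proj_W(v) = (-2/13, -4/13, 4/13, -4/13)

Set up U = [u_1 | ... | u_1] ∈ R^(4×1). The projector onto W = col(U) is P = U (U^T U)^(-1) U^T.
Compute U^T U =
  [13],
and U^T v = (-2).
Solve U^T U · c = U^T v for the coefficients: c = (-2/13). The projection is proj_W(v) = U c.
Check: (v - proj_W(v)) · u_1 = 0  (should be 0).
Result: proj_W(v) = (-2/13, -4/13, 4/13, -4/13).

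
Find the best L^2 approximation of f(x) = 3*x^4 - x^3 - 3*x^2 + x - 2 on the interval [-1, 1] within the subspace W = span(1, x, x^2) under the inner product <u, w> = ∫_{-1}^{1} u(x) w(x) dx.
g(x) = -3*x^2/7 + 2*x/5 - 79/35

The best approximation g ∈ W is the orthogonal projection of f onto W. Writing g = a_0 + a_1 x + a_2 x^2, the coefficients solve the normal equations G · a = b where
  G_{ij} = <φ_i, φ_j> and b_i = <f, φ_i>, with φ_0 = 1, φ_1 = x, φ_2 = x^2.
G =
  [2, 0, 2/3]
  [0, 2/3, 0]
  [2/3, 0, 2/5],
b = (-24/5, 4/15, -176/105).
Solving gives a_0 = -79/35, a_1 = 2/5, a_2 = -3/7, so
  g(x) = -3*x^2/7 + 2*x/5 - 79/35.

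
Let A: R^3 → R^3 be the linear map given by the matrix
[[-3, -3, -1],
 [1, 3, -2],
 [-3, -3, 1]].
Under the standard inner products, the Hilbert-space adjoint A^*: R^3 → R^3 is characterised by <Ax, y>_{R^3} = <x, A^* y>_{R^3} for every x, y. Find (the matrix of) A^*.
A^* = A^T =
[[-3, 1, -3],
 [-3, 3, -3],
 [-1, -2, 1]]

For real matrices with standard dot products, the defining identity <Ax, y> = <x, A^* y> gives (Ax)^T y = x^T (A^*) y, i.e. x^T A^T y = x^T (A^*) y. Since this holds for all x, y, we must have A^* = A^T. Therefore
A^* =
[[-3, 1, -3],
 [-3, 3, -3],
 [-1, -2, 1]].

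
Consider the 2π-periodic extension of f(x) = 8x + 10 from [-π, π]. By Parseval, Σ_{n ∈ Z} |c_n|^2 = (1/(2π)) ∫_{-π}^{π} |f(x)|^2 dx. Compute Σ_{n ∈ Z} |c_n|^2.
Σ |c_n|^2 = 64π^2/3 + 100

Expand and integrate term by term over [-π, π]:
  ∫ (8x)^2 dx = 64·(2π^3/3); ∫ 2·8·(10)·x dx = 0 (odd integrand); ∫ 10^2 dx = 100·2π.
So (1/(2π)) ∫_{-π}^{π} (8x + 10)^2 dx = 64π^2/3 + 100 = 64π^2/3 + 100.
Parseval ⇒ Σ |c_n|^2 = 64π^2/3 + 100.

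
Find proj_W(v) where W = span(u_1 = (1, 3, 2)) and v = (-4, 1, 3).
proj_W(v) = (5/14, 15/14, 5/7)

Set up U = [u_1 | ... | u_1] ∈ R^(3×1). The projector onto W = col(U) is P = U (U^T U)^(-1) U^T.
Compute U^T U =
  [14],
and U^T v = (5).
Solve U^T U · c = U^T v for the coefficients: c = (5/14). The projection is proj_W(v) = U c.
Check: (v - proj_W(v)) · u_1 = 0  (should be 0).
Result: proj_W(v) = (5/14, 15/14, 5/7).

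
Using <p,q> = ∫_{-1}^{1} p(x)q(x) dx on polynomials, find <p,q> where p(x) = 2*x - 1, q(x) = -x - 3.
<p,q> = 14/3

Expand the product: p(x)·q(x) = -2*x^2 - 5*x + 3.
∫_{-1}^{1} of each monomial x^k gives [2/(k+1) if k even, 0 if k odd]. Integrating term-by-term (or equivalently evaluating the antiderivative F(x) = -2*x^3/3 - 5*x^2/2 + 3*x at the endpoints):
  F(1) − F(−1) = -1/6 − (-29/6) = 14/3.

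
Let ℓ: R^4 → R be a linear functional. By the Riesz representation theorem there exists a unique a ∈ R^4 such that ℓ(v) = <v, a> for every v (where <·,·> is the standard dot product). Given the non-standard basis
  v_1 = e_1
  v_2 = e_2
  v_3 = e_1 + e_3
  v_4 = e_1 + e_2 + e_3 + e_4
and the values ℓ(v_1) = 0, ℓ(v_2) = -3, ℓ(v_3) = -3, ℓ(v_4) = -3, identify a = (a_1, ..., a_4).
a = (0, -3, -3, 3)

Write a = (a_1, ..., a_4) in the standard basis. For each basis vector v_i, ℓ(v_i) = <v_i, a> is a linear equation in the a_j's. Collect the n equations into a matrix system V a = ℓ, where row i of V is v_i (expressed in the standard basis). Since V is invertible (lower-triangular with 1s on the diagonal, up to permutation), solve by back-substitution:
  V =
[[1, 0, 0, 0],
 [0, 1, 0, 0],
 [1, 0, 1, 0],
 [1, 1, 1, 1]]
  V a = (0, -3, -3, -3)
Solving gives a = (0, -3, -3, 3).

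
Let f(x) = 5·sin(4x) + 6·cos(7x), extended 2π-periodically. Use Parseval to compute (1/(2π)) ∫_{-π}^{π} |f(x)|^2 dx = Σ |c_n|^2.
Σ |c_n|^2 = 61/2

Expand |f|^2 and use orthogonality of {sin(nx), cos(mx)} on [-π, π]:
  ∫_{-π}^{π} sin(nx)^2 dx = π, ∫ cos(mx)^2 dx = π, and cross terms integrate to 0.
So ∫_{-π}^{π} f(x)^2 dx = 5^2 · π + 6^2 · π = (25 + 36)π.
Divide by 2π: (25 + 36)/2 = 61/2.
By Parseval, this equals Σ |c_n|^2.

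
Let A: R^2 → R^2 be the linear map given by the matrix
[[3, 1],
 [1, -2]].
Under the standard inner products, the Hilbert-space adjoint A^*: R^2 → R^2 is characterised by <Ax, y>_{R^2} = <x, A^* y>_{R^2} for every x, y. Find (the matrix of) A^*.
A^* = A^T =
[[3, 1],
 [1, -2]]

For real matrices with standard dot products, the defining identity <Ax, y> = <x, A^* y> gives (Ax)^T y = x^T (A^*) y, i.e. x^T A^T y = x^T (A^*) y. Since this holds for all x, y, we must have A^* = A^T. Therefore
A^* =
[[3, 1],
 [1, -2]].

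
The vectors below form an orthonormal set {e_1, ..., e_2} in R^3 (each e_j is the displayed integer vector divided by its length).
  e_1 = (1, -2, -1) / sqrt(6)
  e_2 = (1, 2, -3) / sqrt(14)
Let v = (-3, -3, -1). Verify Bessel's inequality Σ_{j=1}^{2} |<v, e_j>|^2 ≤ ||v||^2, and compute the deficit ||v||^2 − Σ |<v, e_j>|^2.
Σ |<v, e_j>|^2 = 110/21; ||v||^2 = 19; deficit = 289/21

Write each e_j = u_j / sqrt(<u_j, u_j>) where u_j is the displayed integer vector. Then <v, e_j> = <v, u_j> / sqrt(<u_j, u_j>), so |<v, e_j>|^2 = <v, u_j>^2 / <u_j, u_j>.
Coefficients: <v, e_1> = 4/sqrt(6), <v, e_2> = -6/sqrt(14).
Square and sum: Σ |<v, e_j>|^2 = 110/21.
Compute ||v||^2 = v·v = 19.
Deficit = 19 − 110/21 = 289/21 ≥ 0, confirming Bessel's inequality. (The deficit equals ||v − Σ <v,e_j> e_j||^2, the squared distance from v to span{e_j}.)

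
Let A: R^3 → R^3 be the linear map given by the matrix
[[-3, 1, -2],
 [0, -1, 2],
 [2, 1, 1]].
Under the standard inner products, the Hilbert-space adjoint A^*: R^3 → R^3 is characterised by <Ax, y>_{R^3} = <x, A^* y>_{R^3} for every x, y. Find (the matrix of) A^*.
A^* = A^T =
[[-3, 0, 2],
 [1, -1, 1],
 [-2, 2, 1]]

For real matrices with standard dot products, the defining identity <Ax, y> = <x, A^* y> gives (Ax)^T y = x^T (A^*) y, i.e. x^T A^T y = x^T (A^*) y. Since this holds for all x, y, we must have A^* = A^T. Therefore
A^* =
[[-3, 0, 2],
 [1, -1, 1],
 [-2, 2, 1]].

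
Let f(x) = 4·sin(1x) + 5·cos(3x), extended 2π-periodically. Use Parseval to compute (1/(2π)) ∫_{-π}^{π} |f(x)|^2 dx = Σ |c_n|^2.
Σ |c_n|^2 = 41/2

Expand |f|^2 and use orthogonality of {sin(nx), cos(mx)} on [-π, π]:
  ∫_{-π}^{π} sin(nx)^2 dx = π, ∫ cos(mx)^2 dx = π, and cross terms integrate to 0.
So ∫_{-π}^{π} f(x)^2 dx = 4^2 · π + 5^2 · π = (16 + 25)π.
Divide by 2π: (16 + 25)/2 = 41/2.
By Parseval, this equals Σ |c_n|^2.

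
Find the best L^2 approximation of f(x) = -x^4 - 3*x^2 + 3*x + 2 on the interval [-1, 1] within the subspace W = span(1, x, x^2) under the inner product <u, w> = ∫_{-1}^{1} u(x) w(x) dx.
g(x) = -27*x^2/7 + 3*x + 73/35

The best approximation g ∈ W is the orthogonal projection of f onto W. Writing g = a_0 + a_1 x + a_2 x^2, the coefficients solve the normal equations G · a = b where
  G_{ij} = <φ_i, φ_j> and b_i = <f, φ_i>, with φ_0 = 1, φ_1 = x, φ_2 = x^2.
G =
  [2, 0, 2/3]
  [0, 2/3, 0]
  [2/3, 0, 2/5],
b = (8/5, 2, -16/105).
Solving gives a_0 = 73/35, a_1 = 3, a_2 = -27/7, so
  g(x) = -27*x^2/7 + 3*x + 73/35.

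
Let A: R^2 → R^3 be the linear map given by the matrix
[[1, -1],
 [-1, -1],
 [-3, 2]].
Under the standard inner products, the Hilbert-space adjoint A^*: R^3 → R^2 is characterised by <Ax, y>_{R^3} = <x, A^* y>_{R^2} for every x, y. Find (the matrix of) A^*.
A^* = A^T =
[[1, -1, -3],
 [-1, -1, 2]]

For real matrices with standard dot products, the defining identity <Ax, y> = <x, A^* y> gives (Ax)^T y = x^T (A^*) y, i.e. x^T A^T y = x^T (A^*) y. Since this holds for all x, y, we must have A^* = A^T. Therefore
A^* =
[[1, -1, -3],
 [-1, -1, 2]].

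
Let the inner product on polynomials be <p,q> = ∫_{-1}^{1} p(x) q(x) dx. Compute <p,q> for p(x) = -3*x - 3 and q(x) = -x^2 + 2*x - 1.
<p,q> = 4

Expand the product: p(x)·q(x) = 3*x^3 - 3*x^2 - 3*x + 3.
∫_{-1}^{1} of each monomial x^k gives [2/(k+1) if k even, 0 if k odd]. Integrating term-by-term (or equivalently evaluating the antiderivative F(x) = 3*x^4/4 - x^3 - 3*x^2/2 + 3*x at the endpoints):
  F(1) − F(−1) = 5/4 − (-11/4) = 4.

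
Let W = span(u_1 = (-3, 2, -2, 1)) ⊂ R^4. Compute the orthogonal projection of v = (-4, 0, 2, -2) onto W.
proj_W(v) = (-1, 2/3, -2/3, 1/3)

Set up U = [u_1 | ... | u_1] ∈ R^(4×1). The projector onto W = col(U) is P = U (U^T U)^(-1) U^T.
Compute U^T U =
  [18],
and U^T v = (6).
Solve U^T U · c = U^T v for the coefficients: c = (1/3). The projection is proj_W(v) = U c.
Check: (v - proj_W(v)) · u_1 = 0  (should be 0).
Result: proj_W(v) = (-1, 2/3, -2/3, 1/3).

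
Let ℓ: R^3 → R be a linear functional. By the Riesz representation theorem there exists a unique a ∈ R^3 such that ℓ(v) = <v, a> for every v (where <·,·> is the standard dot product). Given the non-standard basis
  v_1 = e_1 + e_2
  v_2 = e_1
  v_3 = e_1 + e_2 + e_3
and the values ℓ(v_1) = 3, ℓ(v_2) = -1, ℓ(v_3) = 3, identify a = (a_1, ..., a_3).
a = (-1, 4, 0)

Write a = (a_1, ..., a_3) in the standard basis. For each basis vector v_i, ℓ(v_i) = <v_i, a> is a linear equation in the a_j's. Collect the n equations into a matrix system V a = ℓ, where row i of V is v_i (expressed in the standard basis). Since V is invertible (lower-triangular with 1s on the diagonal, up to permutation), solve by back-substitution:
  V =
[[1, 1, 0],
 [1, 0, 0],
 [1, 1, 1]]
  V a = (3, -1, 3)
Solving gives a = (-1, 4, 0).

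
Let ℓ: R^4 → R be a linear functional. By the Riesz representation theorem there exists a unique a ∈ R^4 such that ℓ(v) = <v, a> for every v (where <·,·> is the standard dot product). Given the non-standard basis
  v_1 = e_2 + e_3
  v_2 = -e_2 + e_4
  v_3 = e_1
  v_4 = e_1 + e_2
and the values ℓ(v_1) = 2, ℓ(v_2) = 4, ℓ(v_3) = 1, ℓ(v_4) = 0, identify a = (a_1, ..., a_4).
a = (1, -1, 3, 3)

Write a = (a_1, ..., a_4) in the standard basis. For each basis vector v_i, ℓ(v_i) = <v_i, a> is a linear equation in the a_j's. Collect the n equations into a matrix system V a = ℓ, where row i of V is v_i (expressed in the standard basis). Since V is invertible (lower-triangular with 1s on the diagonal, up to permutation), solve by back-substitution:
  V =
[[0, 1, 1, 0],
 [0, -1, 0, 1],
 [1, 0, 0, 0],
 [1, 1, 0, 0]]
  V a = (2, 4, 1, 0)
Solving gives a = (1, -1, 3, 3).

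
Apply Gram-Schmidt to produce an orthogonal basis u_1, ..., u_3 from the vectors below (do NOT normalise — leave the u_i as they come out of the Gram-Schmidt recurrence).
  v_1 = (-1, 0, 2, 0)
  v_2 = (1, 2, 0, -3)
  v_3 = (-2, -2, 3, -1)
Orthogonal basis:
  u_1 = (-1, 0, 2, 0)
  u_2 = (4/5, 2, 2/5, -3)
  u_3 = (-22/69, -124/69, -11/69, -30/23)

Apply the Gram-Schmidt recurrence
  u_1 = v_1
  u_i = v_i − Σ_{j<i} ((v_i · u_j) / (u_j · u_j)) · u_j.

Step by step this gives:
  u_1 = (-1, 0, 2, 0)
  u_2 = (4/5, 2, 2/5, -3)
  u_3 = (-22/69, -124/69, -11/69, -30/23)

Orthogonality check:
  u_2 · u_1 = 0 (should be 0)
  u_3 · u_1 = 0 (should be 0)
  u_3 · u_2 = 0 (should be 0)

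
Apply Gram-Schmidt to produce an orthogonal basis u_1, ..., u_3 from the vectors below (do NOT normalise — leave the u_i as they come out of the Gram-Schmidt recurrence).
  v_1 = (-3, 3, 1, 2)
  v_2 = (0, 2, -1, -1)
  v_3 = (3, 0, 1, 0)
Orthogonal basis:
  u_1 = (-3, 3, 1, 2)
  u_2 = (9/23, 37/23, -26/23, -29/23)
  u_3 = (84/43, 133/129, 175/129, 91/129)

Apply the Gram-Schmidt recurrence
  u_1 = v_1
  u_i = v_i − Σ_{j<i} ((v_i · u_j) / (u_j · u_j)) · u_j.

Step by step this gives:
  u_1 = (-3, 3, 1, 2)
  u_2 = (9/23, 37/23, -26/23, -29/23)
  u_3 = (84/43, 133/129, 175/129, 91/129)

Orthogonality check:
  u_2 · u_1 = 0 (should be 0)
  u_3 · u_1 = 0 (should be 0)
  u_3 · u_2 = 0 (should be 0)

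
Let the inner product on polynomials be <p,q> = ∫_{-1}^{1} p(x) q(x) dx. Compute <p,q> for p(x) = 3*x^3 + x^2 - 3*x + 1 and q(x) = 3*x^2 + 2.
<p,q> = 128/15

Expand the product: p(x)·q(x) = 9*x^5 + 3*x^4 - 3*x^3 + 5*x^2 - 6*x + 2.
∫_{-1}^{1} of each monomial x^k gives [2/(k+1) if k even, 0 if k odd]. Integrating term-by-term (or equivalently evaluating the antiderivative F(x) = 3*x^6/2 + 3*x^5/5 - 3*x^4/4 + 5*x^3/3 - 3*x^2 + 2*x at the endpoints):
  F(1) − F(−1) = 121/60 − (-391/60) = 128/15.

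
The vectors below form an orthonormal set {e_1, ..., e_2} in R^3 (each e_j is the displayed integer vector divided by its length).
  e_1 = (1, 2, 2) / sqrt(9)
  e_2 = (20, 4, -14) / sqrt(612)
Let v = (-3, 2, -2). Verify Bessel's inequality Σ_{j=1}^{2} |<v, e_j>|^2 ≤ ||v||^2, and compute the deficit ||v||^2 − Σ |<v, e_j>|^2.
Σ |<v, e_j>|^2 = 33/17; ||v||^2 = 17; deficit = 256/17

Write each e_j = u_j / sqrt(<u_j, u_j>) where u_j is the displayed integer vector. Then <v, e_j> = <v, u_j> / sqrt(<u_j, u_j>), so |<v, e_j>|^2 = <v, u_j>^2 / <u_j, u_j>.
Coefficients: <v, e_1> = -3/sqrt(9), <v, e_2> = -24/sqrt(612).
Square and sum: Σ |<v, e_j>|^2 = 33/17.
Compute ||v||^2 = v·v = 17.
Deficit = 17 − 33/17 = 256/17 ≥ 0, confirming Bessel's inequality. (The deficit equals ||v − Σ <v,e_j> e_j||^2, the squared distance from v to span{e_j}.)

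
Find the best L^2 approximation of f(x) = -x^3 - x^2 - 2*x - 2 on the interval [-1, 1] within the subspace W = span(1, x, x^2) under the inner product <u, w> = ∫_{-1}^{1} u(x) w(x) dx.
g(x) = -x^2 - 13*x/5 - 2

The best approximation g ∈ W is the orthogonal projection of f onto W. Writing g = a_0 + a_1 x + a_2 x^2, the coefficients solve the normal equations G · a = b where
  G_{ij} = <φ_i, φ_j> and b_i = <f, φ_i>, with φ_0 = 1, φ_1 = x, φ_2 = x^2.
G =
  [2, 0, 2/3]
  [0, 2/3, 0]
  [2/3, 0, 2/5],
b = (-14/3, -26/15, -26/15).
Solving gives a_0 = -2, a_1 = -13/5, a_2 = -1, so
  g(x) = -x^2 - 13*x/5 - 2.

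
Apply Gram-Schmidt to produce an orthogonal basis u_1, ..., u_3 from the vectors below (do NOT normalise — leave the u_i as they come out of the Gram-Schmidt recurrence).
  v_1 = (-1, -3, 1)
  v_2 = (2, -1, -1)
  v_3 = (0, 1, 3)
Orthogonal basis:
  u_1 = (-1, -3, 1)
  u_2 = (2, -1, -1)
  u_3 = (4/3, 1/3, 7/3)

Apply the Gram-Schmidt recurrence
  u_1 = v_1
  u_i = v_i − Σ_{j<i} ((v_i · u_j) / (u_j · u_j)) · u_j.

Step by step this gives:
  u_1 = (-1, -3, 1)
  u_2 = (2, -1, -1)
  u_3 = (4/3, 1/3, 7/3)

Orthogonality check:
  u_2 · u_1 = 0 (should be 0)
  u_3 · u_1 = 0 (should be 0)
  u_3 · u_2 = 0 (should be 0)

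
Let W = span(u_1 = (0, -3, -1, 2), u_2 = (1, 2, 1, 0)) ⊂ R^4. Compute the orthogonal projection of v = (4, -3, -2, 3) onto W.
proj_W(v) = (9/5, -96/35, -11/35, 148/35)

Set up U = [u_1 | ... | u_2] ∈ R^(4×2). The projector onto W = col(U) is P = U (U^T U)^(-1) U^T.
Compute U^T U =
  [14, -7]
  [-7, 6],
and U^T v = (17, -4).
Solve U^T U · c = U^T v for the coefficients: c = (74/35, 9/5). The projection is proj_W(v) = U c.
Check: (v - proj_W(v)) · u_1 = 0  (should be 0).
Check: (v - proj_W(v)) · u_2 = 0  (should be 0).
Result: proj_W(v) = (9/5, -96/35, -11/35, 148/35).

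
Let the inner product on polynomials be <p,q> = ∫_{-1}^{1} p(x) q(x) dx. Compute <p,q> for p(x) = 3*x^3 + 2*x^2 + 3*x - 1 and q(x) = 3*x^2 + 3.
<p,q> = -8/5

Expand the product: p(x)·q(x) = 9*x^5 + 6*x^4 + 18*x^3 + 3*x^2 + 9*x - 3.
∫_{-1}^{1} of each monomial x^k gives [2/(k+1) if k even, 0 if k odd]. Integrating term-by-term (or equivalently evaluating the antiderivative F(x) = 3*x^6/2 + 6*x^5/5 + 9*x^4/2 + x^3 + 9*x^2/2 - 3*x at the endpoints):
  F(1) − F(−1) = 97/10 − (113/10) = -8/5.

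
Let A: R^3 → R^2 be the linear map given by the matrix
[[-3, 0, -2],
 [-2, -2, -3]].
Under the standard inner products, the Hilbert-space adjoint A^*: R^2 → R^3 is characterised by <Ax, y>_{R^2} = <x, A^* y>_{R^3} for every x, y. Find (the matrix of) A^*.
A^* = A^T =
[[-3, -2],
 [0, -2],
 [-2, -3]]

For real matrices with standard dot products, the defining identity <Ax, y> = <x, A^* y> gives (Ax)^T y = x^T (A^*) y, i.e. x^T A^T y = x^T (A^*) y. Since this holds for all x, y, we must have A^* = A^T. Therefore
A^* =
[[-3, -2],
 [0, -2],
 [-2, -3]].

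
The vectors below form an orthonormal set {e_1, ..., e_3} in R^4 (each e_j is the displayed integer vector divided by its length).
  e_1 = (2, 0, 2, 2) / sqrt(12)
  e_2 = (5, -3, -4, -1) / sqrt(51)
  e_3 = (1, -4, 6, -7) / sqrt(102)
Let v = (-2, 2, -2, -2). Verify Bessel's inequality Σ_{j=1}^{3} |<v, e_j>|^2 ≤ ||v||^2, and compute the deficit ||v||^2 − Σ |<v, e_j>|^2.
Σ |<v, e_j>|^2 = 40/3; ||v||^2 = 16; deficit = 8/3

Write each e_j = u_j / sqrt(<u_j, u_j>) where u_j is the displayed integer vector. Then <v, e_j> = <v, u_j> / sqrt(<u_j, u_j>), so |<v, e_j>|^2 = <v, u_j>^2 / <u_j, u_j>.
Coefficients: <v, e_1> = -12/sqrt(12), <v, e_2> = -6/sqrt(51), <v, e_3> = -8/sqrt(102).
Square and sum: Σ |<v, e_j>|^2 = 40/3.
Compute ||v||^2 = v·v = 16.
Deficit = 16 − 40/3 = 8/3 ≥ 0, confirming Bessel's inequality. (The deficit equals ||v − Σ <v,e_j> e_j||^2, the squared distance from v to span{e_j}.)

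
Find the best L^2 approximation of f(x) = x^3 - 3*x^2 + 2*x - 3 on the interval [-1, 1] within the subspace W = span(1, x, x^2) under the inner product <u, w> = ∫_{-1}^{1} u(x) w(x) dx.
g(x) = -3*x^2 + 13*x/5 - 3

The best approximation g ∈ W is the orthogonal projection of f onto W. Writing g = a_0 + a_1 x + a_2 x^2, the coefficients solve the normal equations G · a = b where
  G_{ij} = <φ_i, φ_j> and b_i = <f, φ_i>, with φ_0 = 1, φ_1 = x, φ_2 = x^2.
G =
  [2, 0, 2/3]
  [0, 2/3, 0]
  [2/3, 0, 2/5],
b = (-8, 26/15, -16/5).
Solving gives a_0 = -3, a_1 = 13/5, a_2 = -3, so
  g(x) = -3*x^2 + 13*x/5 - 3.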